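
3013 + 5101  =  8114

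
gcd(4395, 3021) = 3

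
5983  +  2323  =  8306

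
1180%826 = 354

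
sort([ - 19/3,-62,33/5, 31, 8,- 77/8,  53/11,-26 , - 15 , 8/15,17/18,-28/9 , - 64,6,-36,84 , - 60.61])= [ - 64, - 62,  -  60.61, - 36, - 26,-15,-77/8,-19/3,-28/9 , 8/15,17/18,53/11, 6, 33/5,8, 31,84]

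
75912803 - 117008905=-41096102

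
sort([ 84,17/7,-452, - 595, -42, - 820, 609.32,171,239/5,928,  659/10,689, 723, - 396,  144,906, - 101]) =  [ - 820 , - 595, - 452, - 396, - 101,- 42, 17/7,239/5, 659/10,  84, 144,171,609.32,689, 723,906, 928] 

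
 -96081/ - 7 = 13725 + 6/7 = 13725.86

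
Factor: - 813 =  - 3^1*271^1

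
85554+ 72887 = 158441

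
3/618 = 1/206 = 0.00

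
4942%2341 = 260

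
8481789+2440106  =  10921895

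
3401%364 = 125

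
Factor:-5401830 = -2^1 * 3^1*5^1 * 7^1*29^1*887^1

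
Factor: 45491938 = 2^1*22745969^1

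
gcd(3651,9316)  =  1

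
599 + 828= 1427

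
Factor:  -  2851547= -751^1 * 3797^1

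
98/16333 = 98/16333 = 0.01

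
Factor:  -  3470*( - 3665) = 12717550 = 2^1* 5^2*347^1 * 733^1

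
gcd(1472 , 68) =4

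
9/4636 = 9/4636 = 0.00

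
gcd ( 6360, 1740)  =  60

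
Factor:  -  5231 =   -  5231^1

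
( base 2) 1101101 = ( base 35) 34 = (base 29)3M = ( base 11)9A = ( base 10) 109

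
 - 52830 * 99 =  - 5230170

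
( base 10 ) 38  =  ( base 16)26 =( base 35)13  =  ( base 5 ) 123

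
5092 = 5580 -488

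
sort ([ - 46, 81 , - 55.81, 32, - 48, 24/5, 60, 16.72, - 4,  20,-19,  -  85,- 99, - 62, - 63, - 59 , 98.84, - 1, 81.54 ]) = [-99,-85, - 63, - 62, - 59, - 55.81,  -  48, - 46, - 19, - 4,  -  1,24/5, 16.72, 20, 32, 60, 81,  81.54, 98.84]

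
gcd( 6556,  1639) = 1639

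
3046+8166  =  11212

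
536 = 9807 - 9271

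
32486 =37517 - 5031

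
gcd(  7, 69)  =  1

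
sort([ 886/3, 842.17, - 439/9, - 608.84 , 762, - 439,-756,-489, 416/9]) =[-756, - 608.84, - 489, - 439, - 439/9, 416/9, 886/3 , 762,  842.17]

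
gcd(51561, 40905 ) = 9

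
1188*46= 54648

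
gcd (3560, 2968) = 8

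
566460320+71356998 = 637817318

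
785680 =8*98210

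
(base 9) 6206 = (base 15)152c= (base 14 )1926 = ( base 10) 4542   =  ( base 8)10676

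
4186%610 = 526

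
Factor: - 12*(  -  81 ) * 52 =50544 = 2^4*3^5*13^1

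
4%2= 0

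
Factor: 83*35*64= 185920 = 2^6*5^1*7^1*83^1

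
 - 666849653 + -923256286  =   - 1590105939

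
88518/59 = 88518/59 = 1500.31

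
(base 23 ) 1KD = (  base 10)1002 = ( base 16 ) 3EA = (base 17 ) 37g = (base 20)2A2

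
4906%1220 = 26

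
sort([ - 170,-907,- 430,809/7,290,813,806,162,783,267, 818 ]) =[ - 907, - 430, - 170, 809/7, 162,  267 , 290,783,806, 813, 818 ]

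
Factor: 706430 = 2^1*5^1*41^1*1723^1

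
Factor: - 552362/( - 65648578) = 276181/32824289 = 23^ ( - 1) * 276181^1* 1427143^(-1 )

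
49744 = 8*6218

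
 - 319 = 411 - 730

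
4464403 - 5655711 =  - 1191308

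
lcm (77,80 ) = 6160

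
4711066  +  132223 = 4843289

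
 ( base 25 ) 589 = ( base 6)23234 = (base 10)3334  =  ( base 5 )101314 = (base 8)6406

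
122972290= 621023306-498051016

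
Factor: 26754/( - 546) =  - 7^2 = - 49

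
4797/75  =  1599/25 = 63.96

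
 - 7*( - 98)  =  686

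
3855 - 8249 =-4394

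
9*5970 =53730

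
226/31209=226/31209  =  0.01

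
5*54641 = 273205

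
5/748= 5/748 = 0.01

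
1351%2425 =1351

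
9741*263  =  2561883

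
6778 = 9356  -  2578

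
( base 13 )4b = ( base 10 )63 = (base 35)1S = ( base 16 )3f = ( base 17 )3c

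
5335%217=127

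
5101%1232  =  173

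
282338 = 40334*7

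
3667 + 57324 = 60991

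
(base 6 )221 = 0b1010101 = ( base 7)151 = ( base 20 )45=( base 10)85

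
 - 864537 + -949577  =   - 1814114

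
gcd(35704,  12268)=4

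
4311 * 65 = 280215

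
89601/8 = 89601/8  =  11200.12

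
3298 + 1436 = 4734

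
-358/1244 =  - 179/622 = - 0.29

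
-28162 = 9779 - 37941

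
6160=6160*1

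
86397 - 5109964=-5023567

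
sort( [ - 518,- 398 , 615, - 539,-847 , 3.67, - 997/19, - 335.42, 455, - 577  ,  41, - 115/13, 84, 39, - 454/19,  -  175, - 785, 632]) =[-847, - 785, - 577,  -  539, - 518, - 398, - 335.42,  -  175, - 997/19 ,- 454/19,-115/13, 3.67,39, 41,84, 455, 615,632]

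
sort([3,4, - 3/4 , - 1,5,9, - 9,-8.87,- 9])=[-9 , - 9, - 8.87, - 1,  -  3/4, 3, 4,5,9] 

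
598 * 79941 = 47804718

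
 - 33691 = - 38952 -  - 5261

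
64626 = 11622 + 53004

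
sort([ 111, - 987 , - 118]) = [- 987, - 118, 111] 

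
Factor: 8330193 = 3^2 * 925577^1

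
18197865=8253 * 2205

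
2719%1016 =687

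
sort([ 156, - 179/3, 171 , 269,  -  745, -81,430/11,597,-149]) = [-745  , - 149,-81,-179/3, 430/11 , 156,171,269, 597] 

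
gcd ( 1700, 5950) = 850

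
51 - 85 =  - 34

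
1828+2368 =4196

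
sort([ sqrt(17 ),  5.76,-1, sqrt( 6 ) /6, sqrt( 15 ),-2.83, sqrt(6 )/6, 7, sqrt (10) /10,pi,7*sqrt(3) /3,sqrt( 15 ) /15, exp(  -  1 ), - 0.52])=[ - 2.83, - 1,- 0.52,sqrt (15 ) /15, sqrt(10)/10, exp(-1), sqrt(6 )/6,sqrt( 6)/6,pi, sqrt(15 ), 7*sqrt( 3)/3, sqrt(17),5.76 , 7 ]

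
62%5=2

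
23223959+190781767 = 214005726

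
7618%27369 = 7618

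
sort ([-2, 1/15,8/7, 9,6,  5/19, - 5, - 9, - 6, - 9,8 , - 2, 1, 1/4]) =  [ - 9 , - 9, - 6 , - 5, -2, - 2, 1/15,1/4, 5/19,1,8/7, 6,8,  9 ]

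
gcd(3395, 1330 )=35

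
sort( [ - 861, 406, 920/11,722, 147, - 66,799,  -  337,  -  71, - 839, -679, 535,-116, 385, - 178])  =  [  -  861, - 839, - 679, -337,- 178, - 116, - 71, - 66,920/11, 147,  385, 406,535, 722,  799 ]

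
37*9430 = 348910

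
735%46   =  45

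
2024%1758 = 266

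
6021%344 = 173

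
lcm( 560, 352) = 12320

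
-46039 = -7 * 6577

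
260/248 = 1 + 3/62= 1.05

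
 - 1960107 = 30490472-32450579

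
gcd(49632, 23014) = 2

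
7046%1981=1103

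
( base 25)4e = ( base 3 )11020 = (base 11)A4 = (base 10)114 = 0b1110010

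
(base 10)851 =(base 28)12B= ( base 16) 353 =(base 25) 191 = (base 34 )P1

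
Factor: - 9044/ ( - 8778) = 34/33 = 2^1*3^(  -  1)*11^(-1)*17^1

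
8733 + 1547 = 10280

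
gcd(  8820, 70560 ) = 8820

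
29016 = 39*744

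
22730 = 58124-35394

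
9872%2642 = 1946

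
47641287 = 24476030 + 23165257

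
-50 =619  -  669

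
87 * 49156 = 4276572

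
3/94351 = 3/94351 = 0.00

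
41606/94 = 20803/47=442.62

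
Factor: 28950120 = 2^3*3^2*5^1*29^1*47^1*59^1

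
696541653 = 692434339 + 4107314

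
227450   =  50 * 4549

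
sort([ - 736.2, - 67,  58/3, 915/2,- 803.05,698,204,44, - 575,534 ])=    [ - 803.05,  -  736.2,-575,  -  67,58/3,  44,204, 915/2,534,  698]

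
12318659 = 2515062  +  9803597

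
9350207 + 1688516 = 11038723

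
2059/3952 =2059/3952 = 0.52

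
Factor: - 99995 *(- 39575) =5^3 *7^1 * 1583^1 * 2857^1 = 3957302125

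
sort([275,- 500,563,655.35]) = [ - 500, 275, 563,655.35]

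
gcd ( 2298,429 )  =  3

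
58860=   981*60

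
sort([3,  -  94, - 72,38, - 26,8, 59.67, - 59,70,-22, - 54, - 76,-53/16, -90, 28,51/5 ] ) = [ - 94, - 90, - 76, - 72, - 59, - 54, - 26, - 22, -53/16,3,8, 51/5,28,38 , 59.67,70 ] 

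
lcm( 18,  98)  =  882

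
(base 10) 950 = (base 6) 4222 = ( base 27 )185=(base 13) 581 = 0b1110110110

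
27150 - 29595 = -2445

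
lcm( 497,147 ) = 10437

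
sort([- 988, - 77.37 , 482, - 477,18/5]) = [-988, - 477, - 77.37,18/5, 482] 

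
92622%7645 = 882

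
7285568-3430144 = 3855424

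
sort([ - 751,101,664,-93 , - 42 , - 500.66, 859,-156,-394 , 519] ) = [ - 751,  -  500.66, - 394, - 156,- 93, - 42, 101 , 519, 664, 859]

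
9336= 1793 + 7543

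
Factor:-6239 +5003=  - 2^2*3^1*103^1 = -1236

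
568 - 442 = 126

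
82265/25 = 3290 + 3/5 = 3290.60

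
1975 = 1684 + 291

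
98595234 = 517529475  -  418934241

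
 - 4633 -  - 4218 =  - 415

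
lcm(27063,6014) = 54126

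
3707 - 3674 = 33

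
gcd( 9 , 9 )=9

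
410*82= 33620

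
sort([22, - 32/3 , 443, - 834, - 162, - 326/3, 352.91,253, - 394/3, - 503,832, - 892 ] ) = [  -  892,- 834,-503, - 162, - 394/3, - 326/3, - 32/3, 22, 253, 352.91,443,  832] 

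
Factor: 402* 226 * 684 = 62142768 = 2^4 * 3^3*19^1*67^1 * 113^1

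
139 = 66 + 73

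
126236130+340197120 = 466433250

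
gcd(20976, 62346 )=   6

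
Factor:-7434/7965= - 14/15= - 2^1 * 3^(  -  1 ) * 5^( - 1)*7^1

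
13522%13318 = 204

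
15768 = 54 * 292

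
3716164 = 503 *7388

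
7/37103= 7/37103 = 0.00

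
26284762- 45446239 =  - 19161477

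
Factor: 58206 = 2^1*3^1*89^1 * 109^1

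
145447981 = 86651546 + 58796435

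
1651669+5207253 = 6858922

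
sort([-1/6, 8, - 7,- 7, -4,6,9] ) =[-7 ,  -  7, - 4,  -  1/6, 6,8,9 ] 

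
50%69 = 50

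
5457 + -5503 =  - 46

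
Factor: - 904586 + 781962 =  - 2^8 * 479^1 = - 122624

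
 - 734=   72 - 806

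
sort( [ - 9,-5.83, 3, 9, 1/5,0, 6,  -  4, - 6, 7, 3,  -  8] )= [ - 9, - 8, - 6,  -  5.83,  -  4 , 0,1/5, 3, 3,6,7, 9]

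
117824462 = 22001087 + 95823375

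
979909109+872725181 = 1852634290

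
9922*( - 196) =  - 1944712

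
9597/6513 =1+1028/2171 =1.47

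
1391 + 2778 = 4169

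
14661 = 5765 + 8896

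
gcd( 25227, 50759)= 1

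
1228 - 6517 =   -  5289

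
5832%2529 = 774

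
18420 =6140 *3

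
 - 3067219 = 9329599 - 12396818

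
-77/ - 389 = 77/389 = 0.20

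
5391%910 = 841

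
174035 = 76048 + 97987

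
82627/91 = 907 + 90/91 = 907.99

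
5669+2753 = 8422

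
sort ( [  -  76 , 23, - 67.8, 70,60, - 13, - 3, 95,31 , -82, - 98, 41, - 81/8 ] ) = [ - 98, - 82 , - 76, - 67.8 , - 13, - 81/8, - 3, 23, 31, 41, 60, 70, 95 ]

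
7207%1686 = 463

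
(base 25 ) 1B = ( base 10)36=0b100100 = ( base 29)17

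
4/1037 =4/1037 = 0.00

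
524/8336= 131/2084  =  0.06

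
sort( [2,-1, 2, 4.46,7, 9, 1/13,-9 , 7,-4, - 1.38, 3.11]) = [ - 9, - 4,-1.38, - 1, 1/13, 2, 2, 3.11, 4.46 , 7, 7,9]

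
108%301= 108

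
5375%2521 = 333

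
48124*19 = 914356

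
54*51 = 2754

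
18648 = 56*333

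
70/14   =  5 = 5.00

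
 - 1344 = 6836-8180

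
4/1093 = 4/1093 = 0.00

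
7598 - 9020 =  - 1422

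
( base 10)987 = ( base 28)177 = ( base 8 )1733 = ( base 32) ur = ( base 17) 371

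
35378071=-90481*( - 391 ) 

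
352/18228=88/4557 = 0.02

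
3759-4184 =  - 425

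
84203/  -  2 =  - 84203/2 = - 42101.50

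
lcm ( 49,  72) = 3528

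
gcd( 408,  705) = 3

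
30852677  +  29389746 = 60242423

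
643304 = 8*80413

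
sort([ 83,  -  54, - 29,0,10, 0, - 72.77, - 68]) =[ - 72.77, - 68, - 54, -29, 0,  0,  10,83] 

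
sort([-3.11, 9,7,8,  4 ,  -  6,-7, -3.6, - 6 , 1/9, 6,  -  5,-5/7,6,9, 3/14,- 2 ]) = [-7,  -  6, - 6, - 5, - 3.6,-3.11, - 2, - 5/7,  1/9, 3/14,4 , 6,6,7 , 8,  9,9 ] 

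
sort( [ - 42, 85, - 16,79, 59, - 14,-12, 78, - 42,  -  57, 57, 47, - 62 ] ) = [ - 62  , - 57, - 42, -42, - 16, - 14, - 12, 47,57 , 59, 78,79, 85]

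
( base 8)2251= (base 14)613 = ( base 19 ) 35f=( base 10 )1193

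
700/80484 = 175/20121 = 0.01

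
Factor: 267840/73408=135/37 =3^3*5^1*37^ ( - 1 ) 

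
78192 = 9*8688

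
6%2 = 0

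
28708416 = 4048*7092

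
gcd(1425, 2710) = 5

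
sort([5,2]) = [ 2,5] 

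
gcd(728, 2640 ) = 8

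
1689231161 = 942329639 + 746901522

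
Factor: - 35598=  - 2^1*3^1*17^1*349^1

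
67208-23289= 43919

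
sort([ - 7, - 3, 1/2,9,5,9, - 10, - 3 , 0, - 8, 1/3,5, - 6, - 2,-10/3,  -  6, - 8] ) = [ - 10, - 8, - 8 ,- 7, - 6,- 6 , - 10/3, - 3, - 3, - 2, 0 , 1/3 , 1/2, 5 , 5, 9 , 9 ] 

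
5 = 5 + 0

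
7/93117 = 7/93117 = 0.00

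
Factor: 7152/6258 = 8/7 = 2^3*7^( - 1 ) 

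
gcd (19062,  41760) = 18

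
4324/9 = 4324/9 = 480.44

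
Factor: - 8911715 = -5^1*349^1*5107^1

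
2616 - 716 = 1900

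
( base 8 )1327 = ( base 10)727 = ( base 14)39d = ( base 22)1b1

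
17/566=17/566= 0.03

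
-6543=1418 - 7961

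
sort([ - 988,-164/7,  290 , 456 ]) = [  -  988,-164/7,290,456] 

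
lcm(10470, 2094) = 10470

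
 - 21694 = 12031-33725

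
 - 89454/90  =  -14909/15 = - 993.93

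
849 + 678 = 1527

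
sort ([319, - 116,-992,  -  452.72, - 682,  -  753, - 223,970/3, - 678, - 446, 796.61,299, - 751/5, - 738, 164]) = [ - 992, -753,- 738, - 682, - 678, - 452.72,  -  446 , - 223,-751/5,  -  116 , 164 , 299, 319,970/3,796.61 ] 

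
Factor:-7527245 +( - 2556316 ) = - 10083561 = - 3^1 * 29^1*115903^1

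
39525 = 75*527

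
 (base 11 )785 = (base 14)4b2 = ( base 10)940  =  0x3ac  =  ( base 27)17m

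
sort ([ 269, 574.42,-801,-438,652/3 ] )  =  [-801 ,-438 , 652/3, 269, 574.42 ] 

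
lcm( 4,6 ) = 12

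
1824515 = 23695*77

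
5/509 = 5/509 = 0.01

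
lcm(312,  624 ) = 624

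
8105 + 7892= 15997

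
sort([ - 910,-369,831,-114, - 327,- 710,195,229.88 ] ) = [ -910,  -  710, - 369,-327, - 114, 195,229.88,831 ] 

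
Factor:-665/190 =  - 7/2 = - 2^(-1)*7^1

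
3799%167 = 125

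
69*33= 2277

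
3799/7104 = 3799/7104 = 0.53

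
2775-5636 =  - 2861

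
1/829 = 1/829 = 0.00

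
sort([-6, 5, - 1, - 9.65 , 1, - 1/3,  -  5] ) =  [  -  9.65,-6, - 5,-1,-1/3,1,5]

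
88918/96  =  44459/48 = 926.23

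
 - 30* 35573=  - 1067190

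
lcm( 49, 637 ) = 637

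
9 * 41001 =369009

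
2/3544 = 1/1772 = 0.00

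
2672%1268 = 136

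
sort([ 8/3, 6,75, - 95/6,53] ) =[-95/6, 8/3, 6, 53,  75]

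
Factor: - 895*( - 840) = 2^3 * 3^1 *5^2*7^1*179^1 = 751800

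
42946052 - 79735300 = -36789248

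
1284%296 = 100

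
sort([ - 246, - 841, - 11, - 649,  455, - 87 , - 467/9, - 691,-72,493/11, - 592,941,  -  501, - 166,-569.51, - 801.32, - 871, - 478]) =[ - 871,-841, - 801.32, - 691, - 649,-592, - 569.51, -501,  -  478, - 246 , - 166,-87,-72,  -  467/9,  -  11 , 493/11 , 455,941] 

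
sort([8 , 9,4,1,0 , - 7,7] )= [ - 7, 0,1,4, 7,8,9]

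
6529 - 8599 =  - 2070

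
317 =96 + 221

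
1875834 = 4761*394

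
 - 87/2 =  - 44+ 1/2 = - 43.50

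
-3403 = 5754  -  9157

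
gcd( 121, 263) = 1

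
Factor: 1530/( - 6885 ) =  - 2/9=- 2^1*3^( -2 )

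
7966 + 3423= 11389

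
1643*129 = 211947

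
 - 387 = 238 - 625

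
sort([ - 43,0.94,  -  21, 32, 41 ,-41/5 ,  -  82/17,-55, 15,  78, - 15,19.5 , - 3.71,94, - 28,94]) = [-55, - 43, - 28 , - 21, -15, -41/5, - 82/17, - 3.71, 0.94 , 15,19.5  ,  32,41, 78, 94, 94]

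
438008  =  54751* 8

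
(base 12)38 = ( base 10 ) 44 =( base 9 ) 48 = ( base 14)32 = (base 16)2c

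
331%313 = 18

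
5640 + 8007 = 13647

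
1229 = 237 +992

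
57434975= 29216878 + 28218097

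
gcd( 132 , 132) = 132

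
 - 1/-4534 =1/4534 = 0.00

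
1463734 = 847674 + 616060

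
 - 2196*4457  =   - 9787572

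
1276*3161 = 4033436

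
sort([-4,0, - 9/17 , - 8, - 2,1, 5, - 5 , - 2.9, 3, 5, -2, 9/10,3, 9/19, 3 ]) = [ - 8, - 5 , - 4, - 2.9, - 2, - 2, - 9/17, 0, 9/19 , 9/10, 1,3, 3, 3, 5,  5 ] 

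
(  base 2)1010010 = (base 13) 64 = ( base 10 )82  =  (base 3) 10001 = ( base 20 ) 42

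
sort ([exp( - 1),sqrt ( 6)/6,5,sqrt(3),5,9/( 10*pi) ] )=[ 9/( 10*pi),exp ( - 1 ),sqrt(6 ) /6,sqrt( 3),5, 5] 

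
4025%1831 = 363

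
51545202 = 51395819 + 149383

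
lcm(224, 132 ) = 7392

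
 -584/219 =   -  8/3= - 2.67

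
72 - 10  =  62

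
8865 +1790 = 10655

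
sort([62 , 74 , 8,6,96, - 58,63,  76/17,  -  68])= [ - 68,-58,76/17 , 6, 8,  62,63,74, 96]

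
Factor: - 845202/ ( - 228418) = 422601/114209= 3^1*19^(  -  1)*6011^(  -  1) * 140867^1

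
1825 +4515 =6340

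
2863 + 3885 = 6748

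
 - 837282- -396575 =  -440707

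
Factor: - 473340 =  - 2^2 * 3^1  *5^1*7^3 * 23^1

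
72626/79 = 72626/79 = 919.32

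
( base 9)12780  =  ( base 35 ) 72D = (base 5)234113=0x21d2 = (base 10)8658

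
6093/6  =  2031/2 = 1015.50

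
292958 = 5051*58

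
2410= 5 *482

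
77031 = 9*8559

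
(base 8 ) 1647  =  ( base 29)137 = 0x3A7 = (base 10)935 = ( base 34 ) RH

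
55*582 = 32010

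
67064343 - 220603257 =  - 153538914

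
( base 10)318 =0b100111110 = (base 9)383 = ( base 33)9L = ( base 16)13E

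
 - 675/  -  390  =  1 + 19/26 = 1.73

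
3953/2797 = 1+ 1156/2797= 1.41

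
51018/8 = 6377 + 1/4 = 6377.25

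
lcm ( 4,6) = 12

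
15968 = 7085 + 8883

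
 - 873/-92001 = 291/30667 = 0.01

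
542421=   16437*33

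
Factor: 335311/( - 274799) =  - 7^( - 1) * 37^( - 1 )*547^1*613^1*1061^(-1 ) 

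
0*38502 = 0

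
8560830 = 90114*95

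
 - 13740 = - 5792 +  - 7948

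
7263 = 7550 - 287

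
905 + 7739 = 8644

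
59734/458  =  29867/229= 130.42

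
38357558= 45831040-7473482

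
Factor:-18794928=-2^4*3^1*17^1*31^1*743^1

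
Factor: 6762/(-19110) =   -  23/65  =  - 5^(- 1 ) * 13^ ( - 1 ) * 23^1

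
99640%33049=493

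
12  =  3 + 9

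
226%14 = 2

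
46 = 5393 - 5347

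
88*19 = 1672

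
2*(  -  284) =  - 568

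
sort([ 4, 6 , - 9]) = [ - 9,4, 6]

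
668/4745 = 668/4745 = 0.14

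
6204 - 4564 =1640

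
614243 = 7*87749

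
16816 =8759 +8057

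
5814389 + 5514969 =11329358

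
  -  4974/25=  - 4974/25  =  - 198.96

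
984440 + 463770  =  1448210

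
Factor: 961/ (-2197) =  - 13^(  -  3)*31^2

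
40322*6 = 241932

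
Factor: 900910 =2^1 * 5^1*23^1*3917^1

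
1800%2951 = 1800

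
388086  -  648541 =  - 260455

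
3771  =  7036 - 3265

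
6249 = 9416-3167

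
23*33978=781494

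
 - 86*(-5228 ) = 449608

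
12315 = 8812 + 3503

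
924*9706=8968344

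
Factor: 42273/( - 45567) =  - 7^1*11^1 * 83^( - 1)=- 77/83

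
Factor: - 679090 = - 2^1 * 5^1 *59^1*1151^1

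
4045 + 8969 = 13014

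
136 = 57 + 79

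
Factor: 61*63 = 3843 = 3^2*7^1*61^1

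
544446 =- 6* (-90741 )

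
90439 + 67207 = 157646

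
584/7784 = 73/973 =0.08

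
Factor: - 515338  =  -2^1*17^1*23^1*659^1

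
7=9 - 2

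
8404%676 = 292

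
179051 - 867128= -688077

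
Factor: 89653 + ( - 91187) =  - 1534 =-2^1*13^1*59^1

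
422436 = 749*564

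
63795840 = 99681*640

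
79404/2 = 39702 =39702.00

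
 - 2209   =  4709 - 6918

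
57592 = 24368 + 33224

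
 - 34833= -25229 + -9604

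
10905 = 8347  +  2558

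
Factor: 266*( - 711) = - 189126 = -2^1*3^2*7^1 * 19^1*79^1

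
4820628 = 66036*73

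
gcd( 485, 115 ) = 5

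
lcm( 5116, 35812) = 35812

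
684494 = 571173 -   -  113321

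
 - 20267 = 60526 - 80793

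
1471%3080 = 1471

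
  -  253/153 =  - 253/153 = - 1.65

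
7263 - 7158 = 105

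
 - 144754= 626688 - 771442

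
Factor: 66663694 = 2^1*33331847^1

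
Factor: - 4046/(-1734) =3^( - 1)*7^1 = 7/3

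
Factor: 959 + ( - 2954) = - 1995=-  3^1 * 5^1* 7^1*19^1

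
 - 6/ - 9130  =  3/4565  =  0.00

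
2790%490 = 340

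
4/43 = 4/43  =  0.09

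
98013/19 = 98013/19 = 5158.58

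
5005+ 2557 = 7562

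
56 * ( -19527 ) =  - 1093512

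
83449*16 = 1335184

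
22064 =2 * 11032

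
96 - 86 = 10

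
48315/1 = 48315 = 48315.00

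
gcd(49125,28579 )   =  1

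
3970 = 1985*2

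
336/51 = 112/17 = 6.59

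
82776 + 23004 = 105780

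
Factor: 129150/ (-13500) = -2^( - 1) * 3^(-1) * 5^ (-1 )*7^1*41^1 = -  287/30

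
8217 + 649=8866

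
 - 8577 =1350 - 9927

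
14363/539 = 26 + 349/539  =  26.65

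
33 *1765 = 58245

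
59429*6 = 356574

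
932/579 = 932/579 = 1.61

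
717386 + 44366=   761752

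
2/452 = 1/226=0.00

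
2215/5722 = 2215/5722 = 0.39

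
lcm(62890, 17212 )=1635140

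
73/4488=73/4488 = 0.02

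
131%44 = 43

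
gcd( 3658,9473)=1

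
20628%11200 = 9428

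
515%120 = 35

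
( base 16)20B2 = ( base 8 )20262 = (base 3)102111000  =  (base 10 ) 8370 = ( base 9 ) 12430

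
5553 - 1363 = 4190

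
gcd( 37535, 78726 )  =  1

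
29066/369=29066/369= 78.77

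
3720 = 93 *40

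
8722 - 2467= 6255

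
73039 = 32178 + 40861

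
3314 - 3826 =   -  512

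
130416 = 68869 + 61547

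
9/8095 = 9/8095 = 0.00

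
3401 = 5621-2220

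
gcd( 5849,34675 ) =1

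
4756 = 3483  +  1273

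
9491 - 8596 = 895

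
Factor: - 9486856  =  -2^3 * 23^1*47^1*1097^1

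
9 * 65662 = 590958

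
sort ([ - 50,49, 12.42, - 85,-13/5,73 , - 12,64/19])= [-85,- 50,-12, - 13/5,64/19,12.42, 49,  73 ]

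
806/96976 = 403/48488=0.01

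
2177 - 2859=- 682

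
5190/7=5190/7 = 741.43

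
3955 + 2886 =6841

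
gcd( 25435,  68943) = 1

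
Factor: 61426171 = 1163^1*52817^1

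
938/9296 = 67/664=0.10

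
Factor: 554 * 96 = 53184  =  2^6*3^1*277^1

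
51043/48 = 1063+ 19/48 = 1063.40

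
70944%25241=20462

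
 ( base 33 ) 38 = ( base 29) 3k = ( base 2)1101011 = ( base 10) 107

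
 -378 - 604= - 982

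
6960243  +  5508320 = 12468563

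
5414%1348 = 22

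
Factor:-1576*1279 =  -2015704 = -2^3*197^1*1279^1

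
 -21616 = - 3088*7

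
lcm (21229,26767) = 615641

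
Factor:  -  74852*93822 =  - 2^3*3^1*19^1 * 823^1*18713^1 = - 7022764344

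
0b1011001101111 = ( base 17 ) 12EE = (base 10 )5743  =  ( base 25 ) 94I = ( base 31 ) 5U8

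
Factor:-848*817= - 692816 =-2^4*19^1*43^1*53^1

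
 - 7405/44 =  - 7405/44  =  - 168.30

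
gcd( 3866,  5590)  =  2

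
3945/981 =1315/327 = 4.02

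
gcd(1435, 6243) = 1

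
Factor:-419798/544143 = -2^1*3^( - 1 )*17^1* 31^(-1)*5851^( - 1)* 12347^1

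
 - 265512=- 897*296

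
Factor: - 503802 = - 2^1*3^2*13^1*2153^1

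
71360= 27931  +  43429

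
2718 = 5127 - 2409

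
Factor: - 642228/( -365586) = 982/559 = 2^1*13^( - 1)*43^(- 1) * 491^1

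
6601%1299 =106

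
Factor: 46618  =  2^1 * 11^1*13^1*163^1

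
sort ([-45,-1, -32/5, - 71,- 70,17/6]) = [-71, - 70, -45,-32/5, - 1, 17/6]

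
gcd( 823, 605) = 1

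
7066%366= 112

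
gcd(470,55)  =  5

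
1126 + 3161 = 4287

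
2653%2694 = 2653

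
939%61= 24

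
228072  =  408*559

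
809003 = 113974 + 695029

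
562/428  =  1+67/214 = 1.31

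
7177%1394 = 207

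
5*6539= 32695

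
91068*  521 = 47446428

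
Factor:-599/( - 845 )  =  5^( - 1 )*13^( - 2 )*599^1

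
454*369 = 167526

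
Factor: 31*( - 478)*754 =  - 2^2*13^1* 29^1 *31^1*239^1  =  - 11172772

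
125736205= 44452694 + 81283511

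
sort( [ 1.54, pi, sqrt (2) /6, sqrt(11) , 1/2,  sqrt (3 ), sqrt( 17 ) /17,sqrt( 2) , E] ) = [sqrt( 2) /6, sqrt( 17 ) /17, 1/2, sqrt( 2)  ,  1.54,sqrt( 3 ), E , pi,sqrt( 11 )]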